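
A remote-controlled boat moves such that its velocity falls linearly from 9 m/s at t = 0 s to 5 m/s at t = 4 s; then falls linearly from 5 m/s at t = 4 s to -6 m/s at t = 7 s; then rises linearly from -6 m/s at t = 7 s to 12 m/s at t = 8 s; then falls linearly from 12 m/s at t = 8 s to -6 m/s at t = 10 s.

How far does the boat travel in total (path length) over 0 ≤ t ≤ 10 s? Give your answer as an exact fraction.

1129/22 m

Total distance travelled is ∫|v| dt — sum the magnitudes of each area piece.
0–4 s: |½(9 + 5)(4)| = 28 m
4–7 s: v = 0 at t = 59/11 s; triangle areas 75/22 + 54/11 = 183/22 m
7–8 s: v = 0 at t = 22/3 s; triangle areas 1 + 4 = 5 m
8–10 s: v = 0 at t = 28/3 s; triangle areas 8 + 2 = 10 m
Total distance = 1129/22 m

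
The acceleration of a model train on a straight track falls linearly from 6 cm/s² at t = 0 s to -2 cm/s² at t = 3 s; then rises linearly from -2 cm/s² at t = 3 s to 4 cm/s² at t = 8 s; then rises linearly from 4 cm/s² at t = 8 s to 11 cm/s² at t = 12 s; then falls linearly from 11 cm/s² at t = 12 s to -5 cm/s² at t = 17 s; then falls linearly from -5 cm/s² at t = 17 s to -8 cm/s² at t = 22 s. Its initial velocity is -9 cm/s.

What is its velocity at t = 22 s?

14.5 cm/s

Δv equals the area under the a-t graph; then v = v₀ + Δv.
0–3 s: ½(6 + -2)(3) = 6 cm/s
3–8 s: ½(-2 + 4)(5) = 5 cm/s
8–12 s: ½(4 + 11)(4) = 30 cm/s
12–17 s: ½(11 + -5)(5) = 15 cm/s
17–22 s: ½(-5 + -8)(5) = -32.5 cm/s
Δv = 23.5 cm/s, so v(22) = -9 + (23.5) = 14.5 cm/s.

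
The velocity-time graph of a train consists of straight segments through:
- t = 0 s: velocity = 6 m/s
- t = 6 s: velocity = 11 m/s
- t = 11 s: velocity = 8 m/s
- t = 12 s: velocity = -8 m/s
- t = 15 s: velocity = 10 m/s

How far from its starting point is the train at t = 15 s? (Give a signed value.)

Net displacement equals the area under the velocity-time graph (areas below the axis count negative).
0–6 s: ½(6 + 11)(6) = 51 m
6–11 s: ½(11 + 8)(5) = 47.5 m
11–12 s: ½(8 + -8)(1) = 0 m
12–15 s: ½(-8 + 10)(3) = 3 m
Net displacement = 101.5 m

101.5 m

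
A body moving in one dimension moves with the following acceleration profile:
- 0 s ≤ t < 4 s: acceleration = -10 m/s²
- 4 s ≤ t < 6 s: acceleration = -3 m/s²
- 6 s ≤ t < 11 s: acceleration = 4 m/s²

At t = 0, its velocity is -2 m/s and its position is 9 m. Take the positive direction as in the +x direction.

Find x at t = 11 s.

-359 m

On each constant-a segment, Δv = aΔt and Δx = v₀Δt + ½aΔt²; chain segment to segment.
0–4 s: v starts -2 m/s; Δx = -2·4 + ½·-10·4² = -88 m; v ends -42 m/s.
4–6 s: v starts -42 m/s; Δx = -42·2 + ½·-3·2² = -90 m; v ends -48 m/s.
6–11 s: v starts -48 m/s; Δx = -48·5 + ½·4·5² = -190 m; v ends -28 m/s.
x(11) = 9 + Σ Δx = -359 m.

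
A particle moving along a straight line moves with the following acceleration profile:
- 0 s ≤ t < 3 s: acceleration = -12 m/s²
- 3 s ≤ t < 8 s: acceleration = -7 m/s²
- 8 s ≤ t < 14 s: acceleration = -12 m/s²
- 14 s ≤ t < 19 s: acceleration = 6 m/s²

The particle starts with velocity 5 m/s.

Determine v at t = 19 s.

-108 m/s

Δv equals the area under the a-t graph; then v = v₀ + Δv.
0–3 s: -12 × 3 = -36 m/s
3–8 s: -7 × 5 = -35 m/s
8–14 s: -12 × 6 = -72 m/s
14–19 s: 6 × 5 = 30 m/s
Δv = -113 m/s, so v(19) = 5 + (-113) = -108 m/s.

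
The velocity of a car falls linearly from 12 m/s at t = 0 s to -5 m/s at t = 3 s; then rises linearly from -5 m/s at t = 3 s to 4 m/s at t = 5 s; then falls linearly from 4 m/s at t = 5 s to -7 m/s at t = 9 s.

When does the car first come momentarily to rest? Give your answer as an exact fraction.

t = 36/17 s

v changes sign on 0–3 s (from 12 to -5); the graph is linear there, so v = 0 at t = 0 + (-12)·(3 − 0)/(-5 − 12) = 36/17 s.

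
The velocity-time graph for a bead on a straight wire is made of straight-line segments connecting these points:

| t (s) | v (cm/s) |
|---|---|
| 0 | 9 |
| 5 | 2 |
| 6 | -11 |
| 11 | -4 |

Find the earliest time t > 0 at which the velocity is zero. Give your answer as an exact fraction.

v changes sign on 5–6 s (from 2 to -11); the graph is linear there, so v = 0 at t = 5 + (-2)·(6 − 5)/(-11 − 2) = 67/13 s.

t = 67/13 s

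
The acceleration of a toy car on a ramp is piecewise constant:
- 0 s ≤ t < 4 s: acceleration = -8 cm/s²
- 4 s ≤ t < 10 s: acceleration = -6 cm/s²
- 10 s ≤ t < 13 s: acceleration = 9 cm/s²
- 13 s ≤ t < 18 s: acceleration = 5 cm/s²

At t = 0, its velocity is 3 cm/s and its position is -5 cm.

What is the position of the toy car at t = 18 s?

On each constant-a segment, Δv = aΔt and Δx = v₀Δt + ½aΔt²; chain segment to segment.
0–4 s: v starts 3 cm/s; Δx = 3·4 + ½·-8·4² = -52 cm; v ends -29 cm/s.
4–10 s: v starts -29 cm/s; Δx = -29·6 + ½·-6·6² = -282 cm; v ends -65 cm/s.
10–13 s: v starts -65 cm/s; Δx = -65·3 + ½·9·3² = -154.5 cm; v ends -38 cm/s.
13–18 s: v starts -38 cm/s; Δx = -38·5 + ½·5·5² = -127.5 cm; v ends -13 cm/s.
x(18) = -5 + Σ Δx = -621 cm.

-621 cm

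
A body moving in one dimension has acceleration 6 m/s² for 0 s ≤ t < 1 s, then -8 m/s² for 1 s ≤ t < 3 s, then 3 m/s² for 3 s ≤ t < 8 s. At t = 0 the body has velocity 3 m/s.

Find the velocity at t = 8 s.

8 m/s

Δv equals the area under the a-t graph; then v = v₀ + Δv.
0–1 s: 6 × 1 = 6 m/s
1–3 s: -8 × 2 = -16 m/s
3–8 s: 3 × 5 = 15 m/s
Δv = 5 m/s, so v(8) = 3 + (5) = 8 m/s.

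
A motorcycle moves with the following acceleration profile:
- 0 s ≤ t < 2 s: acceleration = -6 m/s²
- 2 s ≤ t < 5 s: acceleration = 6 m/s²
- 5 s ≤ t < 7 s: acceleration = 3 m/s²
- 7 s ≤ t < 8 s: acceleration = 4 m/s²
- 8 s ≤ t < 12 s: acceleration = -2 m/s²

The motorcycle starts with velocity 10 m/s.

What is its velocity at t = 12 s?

Δv equals the area under the a-t graph; then v = v₀ + Δv.
0–2 s: -6 × 2 = -12 m/s
2–5 s: 6 × 3 = 18 m/s
5–7 s: 3 × 2 = 6 m/s
7–8 s: 4 × 1 = 4 m/s
8–12 s: -2 × 4 = -8 m/s
Δv = 8 m/s, so v(12) = 10 + (8) = 18 m/s.

18 m/s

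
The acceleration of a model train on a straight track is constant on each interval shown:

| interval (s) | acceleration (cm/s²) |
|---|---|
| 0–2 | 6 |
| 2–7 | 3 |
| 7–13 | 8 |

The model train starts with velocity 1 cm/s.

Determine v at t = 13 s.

76 cm/s

Δv equals the area under the a-t graph; then v = v₀ + Δv.
0–2 s: 6 × 2 = 12 cm/s
2–7 s: 3 × 5 = 15 cm/s
7–13 s: 8 × 6 = 48 cm/s
Δv = 75 cm/s, so v(13) = 1 + (75) = 76 cm/s.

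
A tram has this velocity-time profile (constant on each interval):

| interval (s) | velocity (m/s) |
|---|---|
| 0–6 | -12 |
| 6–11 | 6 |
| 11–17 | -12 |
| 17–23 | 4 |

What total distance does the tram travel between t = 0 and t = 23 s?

Total distance travelled is ∫|v| dt — sum the magnitudes of each area piece.
0–6 s: |-12| × 6 = 72 m
6–11 s: |6| × 5 = 30 m
11–17 s: |-12| × 6 = 72 m
17–23 s: |4| × 6 = 24 m
Total distance = 198 m

198 m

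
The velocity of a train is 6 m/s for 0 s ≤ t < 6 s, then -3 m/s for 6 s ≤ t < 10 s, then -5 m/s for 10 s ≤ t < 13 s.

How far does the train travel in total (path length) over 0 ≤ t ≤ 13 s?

63 m

Total distance travelled is ∫|v| dt — sum the magnitudes of each area piece.
0–6 s: |6| × 6 = 36 m
6–10 s: |-3| × 4 = 12 m
10–13 s: |-5| × 3 = 15 m
Total distance = 63 m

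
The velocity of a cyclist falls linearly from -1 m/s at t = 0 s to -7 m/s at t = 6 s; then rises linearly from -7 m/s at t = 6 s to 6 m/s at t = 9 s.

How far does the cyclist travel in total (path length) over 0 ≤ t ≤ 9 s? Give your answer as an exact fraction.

Total distance travelled is ∫|v| dt — sum the magnitudes of each area piece.
0–6 s: |½(-1 + -7)(6)| = 24 m
6–9 s: v = 0 at t = 99/13 s; triangle areas 147/26 + 54/13 = 255/26 m
Total distance = 879/26 m

879/26 m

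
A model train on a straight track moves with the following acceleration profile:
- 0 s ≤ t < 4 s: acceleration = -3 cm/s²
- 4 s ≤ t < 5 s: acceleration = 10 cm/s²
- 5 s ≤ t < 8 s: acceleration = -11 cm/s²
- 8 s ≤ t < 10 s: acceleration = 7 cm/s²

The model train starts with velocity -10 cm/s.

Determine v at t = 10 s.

Δv equals the area under the a-t graph; then v = v₀ + Δv.
0–4 s: -3 × 4 = -12 cm/s
4–5 s: 10 × 1 = 10 cm/s
5–8 s: -11 × 3 = -33 cm/s
8–10 s: 7 × 2 = 14 cm/s
Δv = -21 cm/s, so v(10) = -10 + (-21) = -31 cm/s.

-31 cm/s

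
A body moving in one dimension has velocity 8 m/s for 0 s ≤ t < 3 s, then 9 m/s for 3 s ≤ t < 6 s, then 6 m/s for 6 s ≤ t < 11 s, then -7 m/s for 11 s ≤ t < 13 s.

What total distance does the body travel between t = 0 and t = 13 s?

Distance (not displacement) is the total path length: add the absolute areas under v-t.
0–3 s: |8| × 3 = 24 m
3–6 s: |9| × 3 = 27 m
6–11 s: |6| × 5 = 30 m
11–13 s: |-7| × 2 = 14 m
Total distance = 95 m

95 m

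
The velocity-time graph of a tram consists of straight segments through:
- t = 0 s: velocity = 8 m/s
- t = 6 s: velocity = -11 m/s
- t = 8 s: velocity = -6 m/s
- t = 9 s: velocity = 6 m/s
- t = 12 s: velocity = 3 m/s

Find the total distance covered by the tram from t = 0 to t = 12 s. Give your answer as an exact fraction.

2383/38 m

Total distance travelled is ∫|v| dt — sum the magnitudes of each area piece.
0–6 s: v = 0 at t = 48/19 s; triangle areas 192/19 + 363/19 = 555/19 m
6–8 s: |½(-11 + -6)(2)| = 17 m
8–9 s: v = 0 at t = 8.5 s; triangle areas 1.5 + 1.5 = 3 m
9–12 s: |½(6 + 3)(3)| = 13.5 m
Total distance = 2383/38 m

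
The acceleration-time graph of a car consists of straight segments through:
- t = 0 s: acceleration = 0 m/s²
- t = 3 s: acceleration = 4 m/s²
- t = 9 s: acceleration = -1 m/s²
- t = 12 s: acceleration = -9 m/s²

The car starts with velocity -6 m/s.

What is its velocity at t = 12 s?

Δv equals the area under the a-t graph; then v = v₀ + Δv.
0–3 s: ½(0 + 4)(3) = 6 m/s
3–9 s: ½(4 + -1)(6) = 9 m/s
9–12 s: ½(-1 + -9)(3) = -15 m/s
Δv = 0 m/s, so v(12) = -6 + (0) = -6 m/s.

-6 m/s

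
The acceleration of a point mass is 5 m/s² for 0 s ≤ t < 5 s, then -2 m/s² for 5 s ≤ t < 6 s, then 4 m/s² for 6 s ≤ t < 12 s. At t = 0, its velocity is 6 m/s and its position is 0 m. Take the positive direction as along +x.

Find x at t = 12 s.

368.5 m

On each constant-a segment, Δv = aΔt and Δx = v₀Δt + ½aΔt²; chain segment to segment.
0–5 s: v starts 6 m/s; Δx = 6·5 + ½·5·5² = 92.5 m; v ends 31 m/s.
5–6 s: v starts 31 m/s; Δx = 31·1 + ½·-2·1² = 30 m; v ends 29 m/s.
6–12 s: v starts 29 m/s; Δx = 29·6 + ½·4·6² = 246 m; v ends 53 m/s.
x(12) = 0 + Σ Δx = 368.5 m.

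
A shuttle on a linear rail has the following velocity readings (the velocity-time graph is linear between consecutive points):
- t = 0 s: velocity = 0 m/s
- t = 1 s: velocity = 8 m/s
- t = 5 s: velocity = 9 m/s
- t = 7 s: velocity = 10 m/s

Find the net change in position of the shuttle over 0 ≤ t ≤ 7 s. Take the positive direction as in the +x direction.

57 m

Displacement is the signed area under the v-t curve.
0–1 s: ½(0 + 8)(1) = 4 m
1–5 s: ½(8 + 9)(4) = 34 m
5–7 s: ½(9 + 10)(2) = 19 m
Net displacement = 57 m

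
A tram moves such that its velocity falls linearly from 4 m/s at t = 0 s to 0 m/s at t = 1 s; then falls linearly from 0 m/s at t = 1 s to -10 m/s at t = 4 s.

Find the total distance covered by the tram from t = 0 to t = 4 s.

Total distance travelled is ∫|v| dt — sum the magnitudes of each area piece.
0–1 s: |½(4 + 0)(1)| = 2 m
1–4 s: |½(0 + -10)(3)| = 15 m
Total distance = 17 m

17 m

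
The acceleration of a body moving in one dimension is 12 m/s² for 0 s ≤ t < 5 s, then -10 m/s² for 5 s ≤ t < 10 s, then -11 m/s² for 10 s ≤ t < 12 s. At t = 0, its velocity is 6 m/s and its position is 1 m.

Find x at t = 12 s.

On each constant-a segment, Δv = aΔt and Δx = v₀Δt + ½aΔt²; chain segment to segment.
0–5 s: v starts 6 m/s; Δx = 6·5 + ½·12·5² = 180 m; v ends 66 m/s.
5–10 s: v starts 66 m/s; Δx = 66·5 + ½·-10·5² = 205 m; v ends 16 m/s.
10–12 s: v starts 16 m/s; Δx = 16·2 + ½·-11·2² = 10 m; v ends -6 m/s.
x(12) = 1 + Σ Δx = 396 m.

396 m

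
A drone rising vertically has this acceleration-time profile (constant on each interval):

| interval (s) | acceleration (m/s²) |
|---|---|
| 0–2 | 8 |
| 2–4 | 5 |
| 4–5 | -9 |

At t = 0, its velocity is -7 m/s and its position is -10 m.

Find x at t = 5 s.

34.5 m

On each constant-a segment, Δv = aΔt and Δx = v₀Δt + ½aΔt²; chain segment to segment.
0–2 s: v starts -7 m/s; Δx = -7·2 + ½·8·2² = 2 m; v ends 9 m/s.
2–4 s: v starts 9 m/s; Δx = 9·2 + ½·5·2² = 28 m; v ends 19 m/s.
4–5 s: v starts 19 m/s; Δx = 19·1 + ½·-9·1² = 14.5 m; v ends 10 m/s.
x(5) = -10 + Σ Δx = 34.5 m.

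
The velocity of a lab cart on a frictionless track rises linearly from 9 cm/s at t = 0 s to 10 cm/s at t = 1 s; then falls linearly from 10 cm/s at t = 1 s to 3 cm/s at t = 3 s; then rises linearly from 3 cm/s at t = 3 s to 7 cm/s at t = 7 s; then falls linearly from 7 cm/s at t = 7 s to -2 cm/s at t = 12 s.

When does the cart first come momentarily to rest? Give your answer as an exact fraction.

v changes sign on 7–12 s (from 7 to -2); the graph is linear there, so v = 0 at t = 7 + (-7)·(12 − 7)/(-2 − 7) = 98/9 s.

t = 98/9 s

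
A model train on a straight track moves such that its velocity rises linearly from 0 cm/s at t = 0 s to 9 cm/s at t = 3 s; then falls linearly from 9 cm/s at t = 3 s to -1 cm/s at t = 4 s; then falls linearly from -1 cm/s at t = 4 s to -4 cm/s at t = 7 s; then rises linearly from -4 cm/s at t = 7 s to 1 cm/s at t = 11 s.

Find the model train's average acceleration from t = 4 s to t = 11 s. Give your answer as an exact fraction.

Average acceleration = Δv/Δt = (1 − -1)/(11 − 4) = 2/7 cm/s².

2/7 cm/s²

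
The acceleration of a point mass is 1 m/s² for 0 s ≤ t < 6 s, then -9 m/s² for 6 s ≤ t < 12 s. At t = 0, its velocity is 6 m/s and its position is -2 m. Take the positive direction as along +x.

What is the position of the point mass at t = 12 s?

-38 m

On each constant-a segment, Δv = aΔt and Δx = v₀Δt + ½aΔt²; chain segment to segment.
0–6 s: v starts 6 m/s; Δx = 6·6 + ½·1·6² = 54 m; v ends 12 m/s.
6–12 s: v starts 12 m/s; Δx = 12·6 + ½·-9·6² = -90 m; v ends -42 m/s.
x(12) = -2 + Σ Δx = -38 m.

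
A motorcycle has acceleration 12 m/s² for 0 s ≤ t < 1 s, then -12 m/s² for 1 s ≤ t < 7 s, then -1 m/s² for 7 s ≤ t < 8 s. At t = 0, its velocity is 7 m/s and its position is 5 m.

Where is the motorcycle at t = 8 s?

-137.5 m

On each constant-a segment, Δv = aΔt and Δx = v₀Δt + ½aΔt²; chain segment to segment.
0–1 s: v starts 7 m/s; Δx = 7·1 + ½·12·1² = 13 m; v ends 19 m/s.
1–7 s: v starts 19 m/s; Δx = 19·6 + ½·-12·6² = -102 m; v ends -53 m/s.
7–8 s: v starts -53 m/s; Δx = -53·1 + ½·-1·1² = -53.5 m; v ends -54 m/s.
x(8) = 5 + Σ Δx = -137.5 m.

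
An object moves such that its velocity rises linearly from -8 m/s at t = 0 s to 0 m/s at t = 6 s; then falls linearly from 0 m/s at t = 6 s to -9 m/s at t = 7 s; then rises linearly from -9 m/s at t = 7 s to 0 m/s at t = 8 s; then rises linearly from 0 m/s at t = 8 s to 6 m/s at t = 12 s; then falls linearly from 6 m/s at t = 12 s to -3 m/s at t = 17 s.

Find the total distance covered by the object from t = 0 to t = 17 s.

57.5 m

Distance (not displacement) is the total path length: add the absolute areas under v-t.
0–6 s: |½(-8 + 0)(6)| = 24 m
6–7 s: |½(0 + -9)(1)| = 4.5 m
7–8 s: |½(-9 + 0)(1)| = 4.5 m
8–12 s: |½(0 + 6)(4)| = 12 m
12–17 s: v = 0 at t = 46/3 s; triangle areas 10 + 2.5 = 12.5 m
Total distance = 57.5 m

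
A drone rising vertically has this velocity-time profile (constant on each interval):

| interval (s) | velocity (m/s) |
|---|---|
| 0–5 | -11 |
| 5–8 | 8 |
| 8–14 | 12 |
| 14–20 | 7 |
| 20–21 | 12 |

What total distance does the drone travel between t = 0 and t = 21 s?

Total distance travelled is ∫|v| dt — sum the magnitudes of each area piece.
0–5 s: |-11| × 5 = 55 m
5–8 s: |8| × 3 = 24 m
8–14 s: |12| × 6 = 72 m
14–20 s: |7| × 6 = 42 m
20–21 s: |12| × 1 = 12 m
Total distance = 205 m

205 m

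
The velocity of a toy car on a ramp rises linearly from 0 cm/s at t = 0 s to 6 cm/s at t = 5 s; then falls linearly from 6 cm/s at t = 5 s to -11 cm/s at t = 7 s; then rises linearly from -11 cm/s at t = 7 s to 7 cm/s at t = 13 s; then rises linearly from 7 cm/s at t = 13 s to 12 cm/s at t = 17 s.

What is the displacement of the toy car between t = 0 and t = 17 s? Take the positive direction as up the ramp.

Net displacement equals the area under the velocity-time graph (areas below the axis count negative).
0–5 s: ½(0 + 6)(5) = 15 cm
5–7 s: ½(6 + -11)(2) = -5 cm
7–13 s: ½(-11 + 7)(6) = -12 cm
13–17 s: ½(7 + 12)(4) = 38 cm
Net displacement = 36 cm

36 cm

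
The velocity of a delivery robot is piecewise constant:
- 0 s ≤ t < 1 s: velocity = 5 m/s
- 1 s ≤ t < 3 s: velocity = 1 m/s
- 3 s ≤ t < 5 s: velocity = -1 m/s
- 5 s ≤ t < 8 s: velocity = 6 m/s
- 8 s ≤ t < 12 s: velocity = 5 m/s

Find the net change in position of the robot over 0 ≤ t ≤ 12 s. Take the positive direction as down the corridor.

43 m

Displacement is the signed area under the v-t curve.
0–1 s: 5 × 1 = 5 m
1–3 s: 1 × 2 = 2 m
3–5 s: -1 × 2 = -2 m
5–8 s: 6 × 3 = 18 m
8–12 s: 5 × 4 = 20 m
Net displacement = 43 m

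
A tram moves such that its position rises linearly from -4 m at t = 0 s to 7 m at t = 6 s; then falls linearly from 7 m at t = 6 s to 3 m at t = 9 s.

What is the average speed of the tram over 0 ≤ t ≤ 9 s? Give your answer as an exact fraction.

5/3 m/s

Average speed = (total path length)/(elapsed time); on a piecewise-linear x-t graph the path length is Σ|Δx|.
0–6 s: |Δx| = |7 − -4| = 11 m
6–9 s: |Δx| = |3 − 7| = 4 m
Total path = 15 m; average speed = 15/9 = 5/3 m/s.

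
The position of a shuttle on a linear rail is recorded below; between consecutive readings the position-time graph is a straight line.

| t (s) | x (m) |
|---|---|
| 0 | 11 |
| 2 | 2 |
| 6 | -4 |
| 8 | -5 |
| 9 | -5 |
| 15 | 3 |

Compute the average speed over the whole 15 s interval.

1.6 m/s

Average speed = (total path length)/(elapsed time); on a piecewise-linear x-t graph the path length is Σ|Δx|.
0–2 s: |Δx| = |2 − 11| = 9 m
2–6 s: |Δx| = |-4 − 2| = 6 m
6–8 s: |Δx| = |-5 − -4| = 1 m
8–9 s: |Δx| = |-5 − -5| = 0 m
9–15 s: |Δx| = |3 − -5| = 8 m
Total path = 24 m; average speed = 24/15 = 1.6 m/s.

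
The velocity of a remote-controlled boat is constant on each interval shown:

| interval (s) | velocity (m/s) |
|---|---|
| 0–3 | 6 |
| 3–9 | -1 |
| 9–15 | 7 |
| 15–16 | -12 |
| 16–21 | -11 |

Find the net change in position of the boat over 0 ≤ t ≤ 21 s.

Net displacement equals the area under the velocity-time graph (areas below the axis count negative).
0–3 s: 6 × 3 = 18 m
3–9 s: -1 × 6 = -6 m
9–15 s: 7 × 6 = 42 m
15–16 s: -12 × 1 = -12 m
16–21 s: -11 × 5 = -55 m
Net displacement = -13 m

-13 m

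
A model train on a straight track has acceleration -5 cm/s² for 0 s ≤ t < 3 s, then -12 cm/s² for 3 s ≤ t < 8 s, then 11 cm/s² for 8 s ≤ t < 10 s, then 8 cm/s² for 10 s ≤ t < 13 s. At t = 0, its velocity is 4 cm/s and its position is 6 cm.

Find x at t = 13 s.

-440.5 cm

On each constant-a segment, Δv = aΔt and Δx = v₀Δt + ½aΔt²; chain segment to segment.
0–3 s: v starts 4 cm/s; Δx = 4·3 + ½·-5·3² = -10.5 cm; v ends -11 cm/s.
3–8 s: v starts -11 cm/s; Δx = -11·5 + ½·-12·5² = -205 cm; v ends -71 cm/s.
8–10 s: v starts -71 cm/s; Δx = -71·2 + ½·11·2² = -120 cm; v ends -49 cm/s.
10–13 s: v starts -49 cm/s; Δx = -49·3 + ½·8·3² = -111 cm; v ends -25 cm/s.
x(13) = 6 + Σ Δx = -440.5 cm.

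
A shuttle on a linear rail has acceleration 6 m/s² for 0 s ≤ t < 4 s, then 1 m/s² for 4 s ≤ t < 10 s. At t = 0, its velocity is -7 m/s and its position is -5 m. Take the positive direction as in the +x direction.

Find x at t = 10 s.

135 m

On each constant-a segment, Δv = aΔt and Δx = v₀Δt + ½aΔt²; chain segment to segment.
0–4 s: v starts -7 m/s; Δx = -7·4 + ½·6·4² = 20 m; v ends 17 m/s.
4–10 s: v starts 17 m/s; Δx = 17·6 + ½·1·6² = 120 m; v ends 23 m/s.
x(10) = -5 + Σ Δx = 135 m.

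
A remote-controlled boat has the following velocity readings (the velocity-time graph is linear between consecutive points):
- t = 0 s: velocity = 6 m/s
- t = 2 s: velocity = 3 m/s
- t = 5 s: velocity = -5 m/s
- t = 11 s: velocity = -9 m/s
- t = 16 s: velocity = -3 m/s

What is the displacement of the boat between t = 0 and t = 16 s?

Net displacement equals the area under the velocity-time graph (areas below the axis count negative).
0–2 s: ½(6 + 3)(2) = 9 m
2–5 s: ½(3 + -5)(3) = -3 m
5–11 s: ½(-5 + -9)(6) = -42 m
11–16 s: ½(-9 + -3)(5) = -30 m
Net displacement = -66 m

-66 m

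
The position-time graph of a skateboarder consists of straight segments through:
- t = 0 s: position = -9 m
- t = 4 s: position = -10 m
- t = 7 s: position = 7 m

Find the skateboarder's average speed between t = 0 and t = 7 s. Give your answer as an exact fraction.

Average speed = (total path length)/(elapsed time); on a piecewise-linear x-t graph the path length is Σ|Δx|.
0–4 s: |Δx| = |-10 − -9| = 1 m
4–7 s: |Δx| = |7 − -10| = 17 m
Total path = 18 m; average speed = 18/7 = 18/7 m/s.

18/7 m/s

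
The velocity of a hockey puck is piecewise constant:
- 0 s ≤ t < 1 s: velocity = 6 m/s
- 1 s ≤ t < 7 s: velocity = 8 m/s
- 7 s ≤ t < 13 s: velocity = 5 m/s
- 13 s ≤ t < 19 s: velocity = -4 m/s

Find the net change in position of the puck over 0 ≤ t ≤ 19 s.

Displacement is the signed area under the v-t curve.
0–1 s: 6 × 1 = 6 m
1–7 s: 8 × 6 = 48 m
7–13 s: 5 × 6 = 30 m
13–19 s: -4 × 6 = -24 m
Net displacement = 60 m

60 m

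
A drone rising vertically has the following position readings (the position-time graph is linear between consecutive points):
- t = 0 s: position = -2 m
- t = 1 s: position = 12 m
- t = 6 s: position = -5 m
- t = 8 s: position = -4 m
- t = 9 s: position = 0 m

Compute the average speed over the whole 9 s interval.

Average speed = (total path length)/(elapsed time); on a piecewise-linear x-t graph the path length is Σ|Δx|.
0–1 s: |Δx| = |12 − -2| = 14 m
1–6 s: |Δx| = |-5 − 12| = 17 m
6–8 s: |Δx| = |-4 − -5| = 1 m
8–9 s: |Δx| = |0 − -4| = 4 m
Total path = 36 m; average speed = 36/9 = 4 m/s.

4 m/s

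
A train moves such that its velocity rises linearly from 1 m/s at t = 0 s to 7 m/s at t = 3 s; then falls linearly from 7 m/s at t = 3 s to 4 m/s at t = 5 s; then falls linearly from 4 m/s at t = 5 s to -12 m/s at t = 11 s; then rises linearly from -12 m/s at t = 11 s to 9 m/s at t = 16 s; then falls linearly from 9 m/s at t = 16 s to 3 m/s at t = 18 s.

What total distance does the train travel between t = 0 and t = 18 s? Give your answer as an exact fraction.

1285/14 m

Distance (not displacement) is the total path length: add the absolute areas under v-t.
0–3 s: |½(1 + 7)(3)| = 12 m
3–5 s: |½(7 + 4)(2)| = 11 m
5–11 s: v = 0 at t = 6.5 s; triangle areas 3 + 27 = 30 m
11–16 s: v = 0 at t = 97/7 s; triangle areas 120/7 + 135/14 = 375/14 m
16–18 s: |½(9 + 3)(2)| = 12 m
Total distance = 1285/14 m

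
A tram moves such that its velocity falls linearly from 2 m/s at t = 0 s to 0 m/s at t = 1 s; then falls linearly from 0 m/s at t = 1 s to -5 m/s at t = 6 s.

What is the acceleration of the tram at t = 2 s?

Acceleration is the slope of the v-t graph on 1–6 s: (-5 − 0)/(6 − 1) = -1 m/s².

-1 m/s²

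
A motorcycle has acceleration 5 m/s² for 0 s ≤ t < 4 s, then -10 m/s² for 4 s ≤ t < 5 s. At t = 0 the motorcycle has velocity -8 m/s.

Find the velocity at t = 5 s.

2 m/s

Δv equals the area under the a-t graph; then v = v₀ + Δv.
0–4 s: 5 × 4 = 20 m/s
4–5 s: -10 × 1 = -10 m/s
Δv = 10 m/s, so v(5) = -8 + (10) = 2 m/s.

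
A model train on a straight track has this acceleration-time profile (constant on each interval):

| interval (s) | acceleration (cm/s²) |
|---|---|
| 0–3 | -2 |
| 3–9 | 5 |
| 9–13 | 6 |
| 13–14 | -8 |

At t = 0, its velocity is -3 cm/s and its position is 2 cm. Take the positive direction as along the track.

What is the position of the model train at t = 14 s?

193 cm

On each constant-a segment, Δv = aΔt and Δx = v₀Δt + ½aΔt²; chain segment to segment.
0–3 s: v starts -3 cm/s; Δx = -3·3 + ½·-2·3² = -18 cm; v ends -9 cm/s.
3–9 s: v starts -9 cm/s; Δx = -9·6 + ½·5·6² = 36 cm; v ends 21 cm/s.
9–13 s: v starts 21 cm/s; Δx = 21·4 + ½·6·4² = 132 cm; v ends 45 cm/s.
13–14 s: v starts 45 cm/s; Δx = 45·1 + ½·-8·1² = 41 cm; v ends 37 cm/s.
x(14) = 2 + Σ Δx = 193 cm.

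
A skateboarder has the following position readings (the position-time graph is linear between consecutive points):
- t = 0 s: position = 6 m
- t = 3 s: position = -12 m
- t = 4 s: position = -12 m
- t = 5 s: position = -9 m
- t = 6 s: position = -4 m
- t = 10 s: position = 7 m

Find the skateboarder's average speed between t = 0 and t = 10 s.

3.7 m/s

Average speed = (total path length)/(elapsed time); on a piecewise-linear x-t graph the path length is Σ|Δx|.
0–3 s: |Δx| = |-12 − 6| = 18 m
3–4 s: |Δx| = |-12 − -12| = 0 m
4–5 s: |Δx| = |-9 − -12| = 3 m
5–6 s: |Δx| = |-4 − -9| = 5 m
6–10 s: |Δx| = |7 − -4| = 11 m
Total path = 37 m; average speed = 37/10 = 3.7 m/s.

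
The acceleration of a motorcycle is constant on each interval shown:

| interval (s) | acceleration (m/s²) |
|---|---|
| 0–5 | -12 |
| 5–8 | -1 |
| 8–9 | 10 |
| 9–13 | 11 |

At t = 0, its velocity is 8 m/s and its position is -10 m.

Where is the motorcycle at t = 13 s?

On each constant-a segment, Δv = aΔt and Δx = v₀Δt + ½aΔt²; chain segment to segment.
0–5 s: v starts 8 m/s; Δx = 8·5 + ½·-12·5² = -110 m; v ends -52 m/s.
5–8 s: v starts -52 m/s; Δx = -52·3 + ½·-1·3² = -160.5 m; v ends -55 m/s.
8–9 s: v starts -55 m/s; Δx = -55·1 + ½·10·1² = -50 m; v ends -45 m/s.
9–13 s: v starts -45 m/s; Δx = -45·4 + ½·11·4² = -92 m; v ends -1 m/s.
x(13) = -10 + Σ Δx = -422.5 m.

-422.5 m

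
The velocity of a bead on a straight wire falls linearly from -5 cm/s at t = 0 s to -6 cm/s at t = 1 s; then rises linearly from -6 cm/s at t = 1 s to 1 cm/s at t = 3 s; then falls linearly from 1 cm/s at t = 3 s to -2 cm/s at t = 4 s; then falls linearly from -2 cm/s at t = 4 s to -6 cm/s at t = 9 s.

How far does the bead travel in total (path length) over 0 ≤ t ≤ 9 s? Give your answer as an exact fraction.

664/21 cm

Total distance travelled is ∫|v| dt — sum the magnitudes of each area piece.
0–1 s: |½(-5 + -6)(1)| = 5.5 cm
1–3 s: v = 0 at t = 19/7 s; triangle areas 36/7 + 1/7 = 37/7 cm
3–4 s: v = 0 at t = 10/3 s; triangle areas 1/6 + 2/3 = 5/6 cm
4–9 s: |½(-2 + -6)(5)| = 20 cm
Total distance = 664/21 cm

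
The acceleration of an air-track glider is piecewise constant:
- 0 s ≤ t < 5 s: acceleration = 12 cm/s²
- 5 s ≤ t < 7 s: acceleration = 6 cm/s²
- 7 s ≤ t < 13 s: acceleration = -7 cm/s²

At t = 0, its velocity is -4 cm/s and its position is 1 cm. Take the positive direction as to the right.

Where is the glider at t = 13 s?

537 cm

On each constant-a segment, Δv = aΔt and Δx = v₀Δt + ½aΔt²; chain segment to segment.
0–5 s: v starts -4 cm/s; Δx = -4·5 + ½·12·5² = 130 cm; v ends 56 cm/s.
5–7 s: v starts 56 cm/s; Δx = 56·2 + ½·6·2² = 124 cm; v ends 68 cm/s.
7–13 s: v starts 68 cm/s; Δx = 68·6 + ½·-7·6² = 282 cm; v ends 26 cm/s.
x(13) = 1 + Σ Δx = 537 cm.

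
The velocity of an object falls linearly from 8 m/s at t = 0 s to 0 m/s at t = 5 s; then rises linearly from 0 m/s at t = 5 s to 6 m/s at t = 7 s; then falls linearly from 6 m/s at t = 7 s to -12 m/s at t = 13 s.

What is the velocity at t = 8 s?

On 7–13 s the graph is linear from 6 to -12 m/s: v(8) = 6 + (-12 − 6)·(8 − 7)/(13 − 7) = 3 m/s.

3 m/s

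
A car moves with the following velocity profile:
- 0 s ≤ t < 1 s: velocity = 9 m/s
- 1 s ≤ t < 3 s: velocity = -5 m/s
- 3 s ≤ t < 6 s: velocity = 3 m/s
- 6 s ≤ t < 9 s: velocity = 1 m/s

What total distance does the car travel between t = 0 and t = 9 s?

Total distance travelled is ∫|v| dt — sum the magnitudes of each area piece.
0–1 s: |9| × 1 = 9 m
1–3 s: |-5| × 2 = 10 m
3–6 s: |3| × 3 = 9 m
6–9 s: |1| × 3 = 3 m
Total distance = 31 m

31 m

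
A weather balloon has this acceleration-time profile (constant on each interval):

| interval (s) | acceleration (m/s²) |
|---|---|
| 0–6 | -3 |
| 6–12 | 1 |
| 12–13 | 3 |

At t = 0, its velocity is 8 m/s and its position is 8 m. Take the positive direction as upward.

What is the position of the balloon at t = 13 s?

-42.5 m

On each constant-a segment, Δv = aΔt and Δx = v₀Δt + ½aΔt²; chain segment to segment.
0–6 s: v starts 8 m/s; Δx = 8·6 + ½·-3·6² = -6 m; v ends -10 m/s.
6–12 s: v starts -10 m/s; Δx = -10·6 + ½·1·6² = -42 m; v ends -4 m/s.
12–13 s: v starts -4 m/s; Δx = -4·1 + ½·3·1² = -2.5 m; v ends -1 m/s.
x(13) = 8 + Σ Δx = -42.5 m.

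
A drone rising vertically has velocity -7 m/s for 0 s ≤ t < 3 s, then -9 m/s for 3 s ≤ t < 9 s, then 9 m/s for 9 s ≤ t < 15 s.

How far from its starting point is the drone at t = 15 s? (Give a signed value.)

-21 m

Displacement is the signed area under the v-t curve.
0–3 s: -7 × 3 = -21 m
3–9 s: -9 × 6 = -54 m
9–15 s: 9 × 6 = 54 m
Net displacement = -21 m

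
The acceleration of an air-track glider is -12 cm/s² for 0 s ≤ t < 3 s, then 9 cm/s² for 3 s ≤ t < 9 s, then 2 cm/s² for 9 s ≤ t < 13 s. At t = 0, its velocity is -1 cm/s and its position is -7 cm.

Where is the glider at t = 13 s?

On each constant-a segment, Δv = aΔt and Δx = v₀Δt + ½aΔt²; chain segment to segment.
0–3 s: v starts -1 cm/s; Δx = -1·3 + ½·-12·3² = -57 cm; v ends -37 cm/s.
3–9 s: v starts -37 cm/s; Δx = -37·6 + ½·9·6² = -60 cm; v ends 17 cm/s.
9–13 s: v starts 17 cm/s; Δx = 17·4 + ½·2·4² = 84 cm; v ends 25 cm/s.
x(13) = -7 + Σ Δx = -40 cm.

-40 cm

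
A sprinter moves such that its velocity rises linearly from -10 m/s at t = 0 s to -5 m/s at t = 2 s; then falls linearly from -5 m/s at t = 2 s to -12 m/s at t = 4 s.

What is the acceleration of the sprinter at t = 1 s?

Acceleration is the slope of the v-t graph on 0–2 s: (-5 − -10)/(2 − 0) = 2.5 m/s².

2.5 m/s²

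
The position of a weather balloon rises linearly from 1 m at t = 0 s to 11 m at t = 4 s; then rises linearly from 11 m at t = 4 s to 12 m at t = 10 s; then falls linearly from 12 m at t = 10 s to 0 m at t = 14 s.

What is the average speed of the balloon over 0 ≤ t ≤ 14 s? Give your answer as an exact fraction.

Average speed = (total path length)/(elapsed time); on a piecewise-linear x-t graph the path length is Σ|Δx|.
0–4 s: |Δx| = |11 − 1| = 10 m
4–10 s: |Δx| = |12 − 11| = 1 m
10–14 s: |Δx| = |0 − 12| = 12 m
Total path = 23 m; average speed = 23/14 = 23/14 m/s.

23/14 m/s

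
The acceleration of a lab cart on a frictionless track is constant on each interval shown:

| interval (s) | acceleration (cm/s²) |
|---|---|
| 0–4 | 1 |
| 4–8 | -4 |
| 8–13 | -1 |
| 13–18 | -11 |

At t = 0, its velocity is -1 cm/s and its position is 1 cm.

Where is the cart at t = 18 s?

On each constant-a segment, Δv = aΔt and Δx = v₀Δt + ½aΔt²; chain segment to segment.
0–4 s: v starts -1 cm/s; Δx = -1·4 + ½·1·4² = 4 cm; v ends 3 cm/s.
4–8 s: v starts 3 cm/s; Δx = 3·4 + ½·-4·4² = -20 cm; v ends -13 cm/s.
8–13 s: v starts -13 cm/s; Δx = -13·5 + ½·-1·5² = -77.5 cm; v ends -18 cm/s.
13–18 s: v starts -18 cm/s; Δx = -18·5 + ½·-11·5² = -227.5 cm; v ends -73 cm/s.
x(18) = 1 + Σ Δx = -320 cm.

-320 cm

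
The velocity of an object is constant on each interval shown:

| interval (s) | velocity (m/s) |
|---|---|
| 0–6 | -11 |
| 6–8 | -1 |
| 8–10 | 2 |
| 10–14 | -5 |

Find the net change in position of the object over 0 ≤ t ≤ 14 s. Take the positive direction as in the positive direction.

-84 m

Net displacement equals the area under the velocity-time graph (areas below the axis count negative).
0–6 s: -11 × 6 = -66 m
6–8 s: -1 × 2 = -2 m
8–10 s: 2 × 2 = 4 m
10–14 s: -5 × 4 = -20 m
Net displacement = -84 m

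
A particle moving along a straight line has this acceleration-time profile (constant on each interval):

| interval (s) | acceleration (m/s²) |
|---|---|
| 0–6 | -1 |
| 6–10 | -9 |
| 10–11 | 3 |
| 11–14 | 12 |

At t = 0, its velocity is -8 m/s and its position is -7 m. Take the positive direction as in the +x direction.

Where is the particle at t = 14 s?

-336.5 m

On each constant-a segment, Δv = aΔt and Δx = v₀Δt + ½aΔt²; chain segment to segment.
0–6 s: v starts -8 m/s; Δx = -8·6 + ½·-1·6² = -66 m; v ends -14 m/s.
6–10 s: v starts -14 m/s; Δx = -14·4 + ½·-9·4² = -128 m; v ends -50 m/s.
10–11 s: v starts -50 m/s; Δx = -50·1 + ½·3·1² = -48.5 m; v ends -47 m/s.
11–14 s: v starts -47 m/s; Δx = -47·3 + ½·12·3² = -87 m; v ends -11 m/s.
x(14) = -7 + Σ Δx = -336.5 m.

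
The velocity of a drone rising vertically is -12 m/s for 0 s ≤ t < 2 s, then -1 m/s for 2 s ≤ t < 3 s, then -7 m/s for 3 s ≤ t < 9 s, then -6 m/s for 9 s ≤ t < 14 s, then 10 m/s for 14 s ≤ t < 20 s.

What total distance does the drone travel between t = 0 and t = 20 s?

157 m

Distance (not displacement) is the total path length: add the absolute areas under v-t.
0–2 s: |-12| × 2 = 24 m
2–3 s: |-1| × 1 = 1 m
3–9 s: |-7| × 6 = 42 m
9–14 s: |-6| × 5 = 30 m
14–20 s: |10| × 6 = 60 m
Total distance = 157 m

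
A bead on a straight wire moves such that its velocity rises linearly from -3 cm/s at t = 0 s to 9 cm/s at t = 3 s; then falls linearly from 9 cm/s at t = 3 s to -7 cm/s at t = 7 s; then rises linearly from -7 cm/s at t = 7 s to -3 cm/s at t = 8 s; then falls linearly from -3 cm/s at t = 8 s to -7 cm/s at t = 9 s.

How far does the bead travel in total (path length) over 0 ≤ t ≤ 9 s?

Total distance travelled is ∫|v| dt — sum the magnitudes of each area piece.
0–3 s: v = 0 at t = 0.75 s; triangle areas 1.125 + 10.125 = 11.25 cm
3–7 s: v = 0 at t = 5.25 s; triangle areas 10.125 + 6.125 = 16.25 cm
7–8 s: |½(-7 + -3)(1)| = 5 cm
8–9 s: |½(-3 + -7)(1)| = 5 cm
Total distance = 37.5 cm

37.5 cm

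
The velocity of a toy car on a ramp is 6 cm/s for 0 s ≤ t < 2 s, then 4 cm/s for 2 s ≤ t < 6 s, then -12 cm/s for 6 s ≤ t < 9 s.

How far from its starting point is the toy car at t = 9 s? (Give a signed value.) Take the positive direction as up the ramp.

-8 cm

Net displacement equals the area under the velocity-time graph (areas below the axis count negative).
0–2 s: 6 × 2 = 12 cm
2–6 s: 4 × 4 = 16 cm
6–9 s: -12 × 3 = -36 cm
Net displacement = -8 cm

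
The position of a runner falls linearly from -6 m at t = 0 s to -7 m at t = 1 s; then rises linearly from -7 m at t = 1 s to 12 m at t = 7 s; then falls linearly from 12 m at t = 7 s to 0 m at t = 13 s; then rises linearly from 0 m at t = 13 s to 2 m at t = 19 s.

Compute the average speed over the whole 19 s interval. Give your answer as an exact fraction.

Average speed = (total path length)/(elapsed time); on a piecewise-linear x-t graph the path length is Σ|Δx|.
0–1 s: |Δx| = |-7 − -6| = 1 m
1–7 s: |Δx| = |12 − -7| = 19 m
7–13 s: |Δx| = |0 − 12| = 12 m
13–19 s: |Δx| = |2 − 0| = 2 m
Total path = 34 m; average speed = 34/19 = 34/19 m/s.

34/19 m/s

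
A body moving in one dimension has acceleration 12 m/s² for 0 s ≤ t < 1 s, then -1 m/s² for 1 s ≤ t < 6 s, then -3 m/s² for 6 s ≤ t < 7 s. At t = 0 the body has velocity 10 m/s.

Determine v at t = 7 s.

14 m/s

Δv equals the area under the a-t graph; then v = v₀ + Δv.
0–1 s: 12 × 1 = 12 m/s
1–6 s: -1 × 5 = -5 m/s
6–7 s: -3 × 1 = -3 m/s
Δv = 4 m/s, so v(7) = 10 + (4) = 14 m/s.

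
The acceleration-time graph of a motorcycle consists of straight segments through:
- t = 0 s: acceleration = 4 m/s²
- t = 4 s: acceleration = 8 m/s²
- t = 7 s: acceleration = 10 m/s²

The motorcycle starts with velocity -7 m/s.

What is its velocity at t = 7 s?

Δv equals the area under the a-t graph; then v = v₀ + Δv.
0–4 s: ½(4 + 8)(4) = 24 m/s
4–7 s: ½(8 + 10)(3) = 27 m/s
Δv = 51 m/s, so v(7) = -7 + (51) = 44 m/s.

44 m/s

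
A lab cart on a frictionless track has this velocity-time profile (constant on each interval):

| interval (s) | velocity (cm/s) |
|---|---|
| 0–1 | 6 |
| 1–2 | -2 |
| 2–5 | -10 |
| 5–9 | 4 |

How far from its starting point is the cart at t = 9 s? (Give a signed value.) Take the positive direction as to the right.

Net displacement equals the area under the velocity-time graph (areas below the axis count negative).
0–1 s: 6 × 1 = 6 cm
1–2 s: -2 × 1 = -2 cm
2–5 s: -10 × 3 = -30 cm
5–9 s: 4 × 4 = 16 cm
Net displacement = -10 cm

-10 cm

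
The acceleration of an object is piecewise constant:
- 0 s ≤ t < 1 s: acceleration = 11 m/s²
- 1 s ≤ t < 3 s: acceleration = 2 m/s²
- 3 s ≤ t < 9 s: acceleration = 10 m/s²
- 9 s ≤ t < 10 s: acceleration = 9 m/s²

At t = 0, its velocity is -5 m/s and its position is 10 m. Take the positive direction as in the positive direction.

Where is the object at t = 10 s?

341 m

On each constant-a segment, Δv = aΔt and Δx = v₀Δt + ½aΔt²; chain segment to segment.
0–1 s: v starts -5 m/s; Δx = -5·1 + ½·11·1² = 0.5 m; v ends 6 m/s.
1–3 s: v starts 6 m/s; Δx = 6·2 + ½·2·2² = 16 m; v ends 10 m/s.
3–9 s: v starts 10 m/s; Δx = 10·6 + ½·10·6² = 240 m; v ends 70 m/s.
9–10 s: v starts 70 m/s; Δx = 70·1 + ½·9·1² = 74.5 m; v ends 79 m/s.
x(10) = 10 + Σ Δx = 341 m.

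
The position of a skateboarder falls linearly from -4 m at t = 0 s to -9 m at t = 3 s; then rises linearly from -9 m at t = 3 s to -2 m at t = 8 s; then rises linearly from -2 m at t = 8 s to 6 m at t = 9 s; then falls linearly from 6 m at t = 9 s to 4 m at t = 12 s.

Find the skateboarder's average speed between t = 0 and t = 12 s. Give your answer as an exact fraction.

11/6 m/s

Average speed = (total path length)/(elapsed time); on a piecewise-linear x-t graph the path length is Σ|Δx|.
0–3 s: |Δx| = |-9 − -4| = 5 m
3–8 s: |Δx| = |-2 − -9| = 7 m
8–9 s: |Δx| = |6 − -2| = 8 m
9–12 s: |Δx| = |4 − 6| = 2 m
Total path = 22 m; average speed = 22/12 = 11/6 m/s.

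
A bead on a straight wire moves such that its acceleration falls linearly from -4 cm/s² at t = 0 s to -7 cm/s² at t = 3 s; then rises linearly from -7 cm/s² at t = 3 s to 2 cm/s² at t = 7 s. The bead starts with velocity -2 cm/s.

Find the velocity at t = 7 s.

Δv equals the area under the a-t graph; then v = v₀ + Δv.
0–3 s: ½(-4 + -7)(3) = -16.5 cm/s
3–7 s: ½(-7 + 2)(4) = -10 cm/s
Δv = -26.5 cm/s, so v(7) = -2 + (-26.5) = -28.5 cm/s.

-28.5 cm/s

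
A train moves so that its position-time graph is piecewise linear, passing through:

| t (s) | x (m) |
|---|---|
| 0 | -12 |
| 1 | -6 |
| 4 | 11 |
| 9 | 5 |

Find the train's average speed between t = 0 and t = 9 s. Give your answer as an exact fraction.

29/9 m/s

Average speed = (total path length)/(elapsed time); on a piecewise-linear x-t graph the path length is Σ|Δx|.
0–1 s: |Δx| = |-6 − -12| = 6 m
1–4 s: |Δx| = |11 − -6| = 17 m
4–9 s: |Δx| = |5 − 11| = 6 m
Total path = 29 m; average speed = 29/9 = 29/9 m/s.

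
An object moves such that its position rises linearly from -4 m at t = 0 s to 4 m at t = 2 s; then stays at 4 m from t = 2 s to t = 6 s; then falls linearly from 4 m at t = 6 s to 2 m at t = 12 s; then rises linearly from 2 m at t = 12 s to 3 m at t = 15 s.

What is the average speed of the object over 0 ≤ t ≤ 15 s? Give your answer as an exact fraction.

11/15 m/s

Average speed = (total path length)/(elapsed time); on a piecewise-linear x-t graph the path length is Σ|Δx|.
0–2 s: |Δx| = |4 − -4| = 8 m
2–6 s: |Δx| = |4 − 4| = 0 m
6–12 s: |Δx| = |2 − 4| = 2 m
12–15 s: |Δx| = |3 − 2| = 1 m
Total path = 11 m; average speed = 11/15 = 11/15 m/s.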